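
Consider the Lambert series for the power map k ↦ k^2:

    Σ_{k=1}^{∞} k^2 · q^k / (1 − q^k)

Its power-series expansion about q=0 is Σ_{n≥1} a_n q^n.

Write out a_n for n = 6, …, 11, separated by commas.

[q^6] f(6)=36,f(3)=9,f(2)=4,f(1)=1 ⇒ 50
q^7  k|7↦f(k): 7:49 1:1  a_7=50
q^8  k|8↦f(k): 1:1 2:4 4:16 8:64  a_8=85
q^9  k|9↦f(k): 9:81 3:9 1:1  a_9=91
q^10  k|10↦f(k): 10:100 5:25 2:4 1:1  a_10=130
n=11: 1·11 11·1  f→[1+121]=122

50, 50, 85, 91, 130, 122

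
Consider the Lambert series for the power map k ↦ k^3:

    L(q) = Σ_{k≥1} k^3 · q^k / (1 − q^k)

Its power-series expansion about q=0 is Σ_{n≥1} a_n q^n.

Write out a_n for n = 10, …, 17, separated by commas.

n=10: 1·10 2·5 5·2 10·1  f→[1+8+125+1000]=1134
d|11:{1,11}  Σf=1+1331=1332
[q^12] f(1)=1,f(2)=8,f(3)=27,f(4)=64,f(6)=216,f(12)=1728 ⇒ 2044
[q^13] f(13)=2197,f(1)=1 ⇒ 2198
n=14: 14·1 7·2 2·7 1·14  f→[2744+343+8+1]=3096
[q^15] f(1)=1,f(3)=27,f(5)=125,f(15)=3375 ⇒ 3528
[q^16] f(1)=1,f(2)=8,f(4)=64,f(8)=512,f(16)=4096 ⇒ 4681
n=17: 1·17 17·1  f→[1+4913]=4914

1134, 1332, 2044, 2198, 3096, 3528, 4681, 4914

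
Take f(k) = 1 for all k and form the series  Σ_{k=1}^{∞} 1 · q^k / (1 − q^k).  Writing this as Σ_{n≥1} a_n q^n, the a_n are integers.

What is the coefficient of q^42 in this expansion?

a_42 = 8

n=42: 42·1 21·2 14·3 7·6 6·7 3·14 2·21 1·42  f→[1+1+1+1+1+1+1+1]=8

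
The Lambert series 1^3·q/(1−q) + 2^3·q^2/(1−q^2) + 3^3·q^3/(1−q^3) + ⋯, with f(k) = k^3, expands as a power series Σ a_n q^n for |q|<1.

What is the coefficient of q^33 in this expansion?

a_33 = 37296

d|33:{1,3,11,33}  Σf=1+27+1331+35937=37296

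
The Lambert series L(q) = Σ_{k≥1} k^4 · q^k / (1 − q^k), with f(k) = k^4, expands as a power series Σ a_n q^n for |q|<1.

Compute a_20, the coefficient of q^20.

a_20 = 170898

d|20:{20,10,5,4,2,1}  Σf=160000+10000+625+256+16+1=170898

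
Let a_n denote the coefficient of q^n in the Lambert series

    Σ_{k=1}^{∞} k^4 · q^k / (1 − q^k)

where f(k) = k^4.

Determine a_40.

d|40:{1,2,4,5,8,10,20,40}  Σf=1+16+256+625+4096+10000+160000+2560000=2734994

a_40 = 2734994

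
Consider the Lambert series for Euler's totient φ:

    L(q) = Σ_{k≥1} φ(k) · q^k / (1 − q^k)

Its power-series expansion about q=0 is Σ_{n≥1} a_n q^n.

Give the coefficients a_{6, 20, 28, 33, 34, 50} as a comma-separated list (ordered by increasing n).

q^6  k|6↦φ(k): 6:2 3:2 2:1 1:1  a_6=6
d|20:{1,2,4,5,10,20}  Σφ=1+1+2+4+4+8=20
n=28: 28·1 14·2 7·4 4·7 2·14 1·28  φ→[12+6+6+2+1+1]=28
n=33: 1·33 3·11 11·3 33·1  φ→[1+2+10+20]=33
q^34  k|34↦φ(k): 1:1 2:1 17:16 34:16  a_34=34
[q^50] φ(1)=1,φ(2)=1,φ(5)=4,φ(10)=4,φ(25)=20,φ(50)=20 ⇒ 50

6, 20, 28, 33, 34, 50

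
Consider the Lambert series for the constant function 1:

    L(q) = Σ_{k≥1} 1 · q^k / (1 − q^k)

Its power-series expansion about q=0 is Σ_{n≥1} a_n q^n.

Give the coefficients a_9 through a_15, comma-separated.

3, 4, 2, 6, 2, 4, 4

d|9:{1,3,9}  Σf=1+1+1=3
q^10  k|10↦f(k): 1:1 2:1 5:1 10:1  a_10=4
n=11: 1·11 11·1  f→[1+1]=2
[q^12] f(12)=1,f(6)=1,f(4)=1,f(3)=1,f(2)=1,f(1)=1 ⇒ 6
n=13: 13·1 1·13  f→[1+1]=2
d|14:{1,2,7,14}  Σf=1+1+1+1=4
[q^15] f(15)=1,f(5)=1,f(3)=1,f(1)=1 ⇒ 4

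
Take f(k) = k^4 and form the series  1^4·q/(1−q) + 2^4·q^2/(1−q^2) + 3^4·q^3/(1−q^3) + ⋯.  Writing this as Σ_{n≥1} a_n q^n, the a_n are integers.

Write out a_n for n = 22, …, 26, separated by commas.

d|22:{22,11,2,1}  Σf=234256+14641+16+1=248914
[q^23] f(1)=1,f(23)=279841 ⇒ 279842
[q^24] f(1)=1,f(2)=16,f(3)=81,f(4)=256,f(6)=1296,f(8)=4096,f(12)=20736,f(24)=331776 ⇒ 358258
q^25  k|25↦f(k): 1:1 5:625 25:390625  a_25=391251
d|26:{1,2,13,26}  Σf=1+16+28561+456976=485554

248914, 279842, 358258, 391251, 485554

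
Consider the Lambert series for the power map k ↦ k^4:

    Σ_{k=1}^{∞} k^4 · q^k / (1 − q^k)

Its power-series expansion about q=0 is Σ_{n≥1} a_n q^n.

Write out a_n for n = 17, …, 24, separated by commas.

83522, 112931, 130322, 170898, 196964, 248914, 279842, 358258

[q^17] f(17)=83521,f(1)=1 ⇒ 83522
d|18:{1,2,3,6,9,18}  Σf=1+16+81+1296+6561+104976=112931
d|19:{1,19}  Σf=1+130321=130322
q^20  k|20↦f(k): 20:160000 10:10000 5:625 4:256 2:16 1:1  a_20=170898
d|21:{21,7,3,1}  Σf=194481+2401+81+1=196964
[q^22] f(22)=234256,f(11)=14641,f(2)=16,f(1)=1 ⇒ 248914
d|23:{1,23}  Σf=1+279841=279842
[q^24] f(24)=331776,f(12)=20736,f(8)=4096,f(6)=1296,f(4)=256,f(3)=81,f(2)=16,f(1)=1 ⇒ 358258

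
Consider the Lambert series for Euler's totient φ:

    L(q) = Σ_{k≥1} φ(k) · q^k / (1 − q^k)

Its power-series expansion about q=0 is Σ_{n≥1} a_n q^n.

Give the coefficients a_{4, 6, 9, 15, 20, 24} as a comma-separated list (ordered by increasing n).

d|4:{4,2,1}  Σφ=2+1+1=4
n=6: 6·1 3·2 2·3 1·6  φ→[2+2+1+1]=6
n=9: 1·9 3·3 9·1  φ→[1+2+6]=9
d|15:{15,5,3,1}  Σφ=8+4+2+1=15
q^20  k|20↦φ(k): 20:8 10:4 5:4 4:2 2:1 1:1  a_20=20
q^24  k|24↦φ(k): 24:8 12:4 8:4 6:2 4:2 3:2 2:1 1:1  a_24=24

4, 6, 9, 15, 20, 24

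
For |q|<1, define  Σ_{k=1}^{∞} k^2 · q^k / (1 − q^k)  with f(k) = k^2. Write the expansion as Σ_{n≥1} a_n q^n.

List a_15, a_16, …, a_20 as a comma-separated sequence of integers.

n=15: 1·15 3·5 5·3 15·1  f→[1+9+25+225]=260
d|16:{1,2,4,8,16}  Σf=1+4+16+64+256=341
q^17  k|17↦f(k): 1:1 17:289  a_17=290
n=18: 18·1 9·2 6·3 3·6 2·9 1·18  f→[324+81+36+9+4+1]=455
d|19:{1,19}  Σf=1+361=362
n=20: 20·1 10·2 5·4 4·5 2·10 1·20  f→[400+100+25+16+4+1]=546

260, 341, 290, 455, 362, 546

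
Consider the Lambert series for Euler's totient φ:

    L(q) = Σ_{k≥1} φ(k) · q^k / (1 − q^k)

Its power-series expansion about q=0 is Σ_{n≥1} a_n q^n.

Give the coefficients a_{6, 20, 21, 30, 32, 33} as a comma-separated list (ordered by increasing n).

d|6:{6,3,2,1}  Σφ=2+2+1+1=6
d|20:{20,10,5,4,2,1}  Σφ=8+4+4+2+1+1=20
d|21:{21,7,3,1}  Σφ=12+6+2+1=21
d|30:{30,15,10,6,5,3,2,1}  Σφ=8+8+4+2+4+2+1+1=30
[q^32] φ(32)=16,φ(16)=8,φ(8)=4,φ(4)=2,φ(2)=1,φ(1)=1 ⇒ 32
q^33  k|33↦φ(k): 33:20 11:10 3:2 1:1  a_33=33

6, 20, 21, 30, 32, 33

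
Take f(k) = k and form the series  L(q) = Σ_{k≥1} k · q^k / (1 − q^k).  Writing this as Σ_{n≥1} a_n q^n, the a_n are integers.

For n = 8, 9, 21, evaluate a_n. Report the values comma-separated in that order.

q^8  k|8↦f(k): 1:1 2:2 4:4 8:8  a_8=15
d|9:{9,3,1}  Σf=9+3+1=13
n=21: 21·1 7·3 3·7 1·21  f→[21+7+3+1]=32

15, 13, 32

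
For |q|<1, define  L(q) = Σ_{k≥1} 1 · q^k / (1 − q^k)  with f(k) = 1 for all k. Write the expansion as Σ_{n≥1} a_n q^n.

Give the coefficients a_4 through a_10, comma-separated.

3, 2, 4, 2, 4, 3, 4

n=4: 4·1 2·2 1·4  f→[1+1+1]=3
d|5:{5,1}  Σf=1+1=2
d|6:{1,2,3,6}  Σf=1+1+1+1=4
n=7: 1·7 7·1  f→[1+1]=2
[q^8] f(1)=1,f(2)=1,f(4)=1,f(8)=1 ⇒ 4
[q^9] f(1)=1,f(3)=1,f(9)=1 ⇒ 3
[q^10] f(1)=1,f(2)=1,f(5)=1,f(10)=1 ⇒ 4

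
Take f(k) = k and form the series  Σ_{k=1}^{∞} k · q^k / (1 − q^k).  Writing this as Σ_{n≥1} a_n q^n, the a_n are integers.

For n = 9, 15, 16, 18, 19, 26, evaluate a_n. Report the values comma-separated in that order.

13, 24, 31, 39, 20, 42

q^9  k|9↦f(k): 1:1 3:3 9:9  a_9=13
[q^15] f(15)=15,f(5)=5,f(3)=3,f(1)=1 ⇒ 24
[q^16] f(16)=16,f(8)=8,f(4)=4,f(2)=2,f(1)=1 ⇒ 31
d|18:{1,2,3,6,9,18}  Σf=1+2+3+6+9+18=39
d|19:{19,1}  Σf=19+1=20
n=26: 26·1 13·2 2·13 1·26  f→[26+13+2+1]=42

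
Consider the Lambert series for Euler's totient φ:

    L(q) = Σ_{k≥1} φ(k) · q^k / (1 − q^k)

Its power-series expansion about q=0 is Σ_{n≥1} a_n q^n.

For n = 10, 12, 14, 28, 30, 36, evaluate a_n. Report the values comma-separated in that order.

n=10: 1·10 2·5 5·2 10·1  φ→[1+1+4+4]=10
d|12:{12,6,4,3,2,1}  Σφ=4+2+2+2+1+1=12
q^14  k|14↦φ(k): 14:6 7:6 2:1 1:1  a_14=14
n=28: 1·28 2·14 4·7 7·4 14·2 28·1  φ→[1+1+2+6+6+12]=28
n=30: 1·30 2·15 3·10 5·6 6·5 10·3 15·2 30·1  φ→[1+1+2+4+2+4+8+8]=30
[q^36] φ(36)=12,φ(18)=6,φ(12)=4,φ(9)=6,φ(6)=2,φ(4)=2,φ(3)=2,φ(2)=1,φ(1)=1 ⇒ 36

10, 12, 14, 28, 30, 36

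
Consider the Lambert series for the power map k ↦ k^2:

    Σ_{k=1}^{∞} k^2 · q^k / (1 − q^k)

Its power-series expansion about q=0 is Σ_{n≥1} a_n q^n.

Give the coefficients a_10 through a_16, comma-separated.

130, 122, 210, 170, 250, 260, 341

q^10  k|10↦f(k): 10:100 5:25 2:4 1:1  a_10=130
[q^11] f(11)=121,f(1)=1 ⇒ 122
[q^12] f(1)=1,f(2)=4,f(3)=9,f(4)=16,f(6)=36,f(12)=144 ⇒ 210
n=13: 1·13 13·1  f→[1+169]=170
n=14: 14·1 7·2 2·7 1·14  f→[196+49+4+1]=250
n=15: 1·15 3·5 5·3 15·1  f→[1+9+25+225]=260
n=16: 16·1 8·2 4·4 2·8 1·16  f→[256+64+16+4+1]=341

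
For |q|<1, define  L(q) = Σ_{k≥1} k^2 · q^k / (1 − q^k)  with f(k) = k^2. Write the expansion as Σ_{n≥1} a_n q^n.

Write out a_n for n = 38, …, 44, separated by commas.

n=38: 1·38 2·19 19·2 38·1  f→[1+4+361+1444]=1810
n=39: 1·39 3·13 13·3 39·1  f→[1+9+169+1521]=1700
n=40: 1·40 2·20 4·10 5·8 8·5 10·4 20·2 40·1  f→[1+4+16+25+64+100+400+1600]=2210
q^41  k|41↦f(k): 1:1 41:1681  a_41=1682
n=42: 1·42 2·21 3·14 6·7 7·6 14·3 21·2 42·1  f→[1+4+9+36+49+196+441+1764]=2500
[q^43] f(1)=1,f(43)=1849 ⇒ 1850
[q^44] f(44)=1936,f(22)=484,f(11)=121,f(4)=16,f(2)=4,f(1)=1 ⇒ 2562

1810, 1700, 2210, 1682, 2500, 1850, 2562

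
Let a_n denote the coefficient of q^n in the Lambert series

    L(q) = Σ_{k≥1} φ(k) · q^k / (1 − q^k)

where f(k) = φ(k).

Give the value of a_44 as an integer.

[q^44] φ(44)=20,φ(22)=10,φ(11)=10,φ(4)=2,φ(2)=1,φ(1)=1 ⇒ 44

a_44 = 44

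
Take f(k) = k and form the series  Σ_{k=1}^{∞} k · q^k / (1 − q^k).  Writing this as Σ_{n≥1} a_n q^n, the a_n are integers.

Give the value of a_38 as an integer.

a_38 = 60

n=38: 1·38 2·19 19·2 38·1  f→[1+2+19+38]=60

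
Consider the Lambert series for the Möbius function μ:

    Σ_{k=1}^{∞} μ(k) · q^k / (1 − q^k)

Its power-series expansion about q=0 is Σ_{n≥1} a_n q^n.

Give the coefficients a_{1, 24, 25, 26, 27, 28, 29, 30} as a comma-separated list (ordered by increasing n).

q^1  k|1↦μ(k): 1:1  a_1=1
n=24: 1·24 2·12 3·8 4·6 6·4 8·3 12·2 24·1  μ→[1+(-1)+(-1)+0+1+0+0+0]=0
d|25:{25,5,1}  Σμ=0+(-1)+1=0
n=26: 26·1 13·2 2·13 1·26  μ→[1+(-1)+(-1)+1]=0
n=27: 1·27 3·9 9·3 27·1  μ→[1+(-1)+0+0]=0
n=28: 1·28 2·14 4·7 7·4 14·2 28·1  μ→[1+(-1)+0+(-1)+1+0]=0
d|29:{29,1}  Σμ=(-1)+1=0
[q^30] μ(30)=-1,μ(15)=1,μ(10)=1,μ(6)=1,μ(5)=-1,μ(3)=-1,μ(2)=-1,μ(1)=1 ⇒ 0

1, 0, 0, 0, 0, 0, 0, 0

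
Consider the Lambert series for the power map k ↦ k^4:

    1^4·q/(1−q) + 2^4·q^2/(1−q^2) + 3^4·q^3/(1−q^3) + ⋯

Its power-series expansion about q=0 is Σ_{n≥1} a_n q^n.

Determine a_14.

a_14 = 40834

[q^14] f(14)=38416,f(7)=2401,f(2)=16,f(1)=1 ⇒ 40834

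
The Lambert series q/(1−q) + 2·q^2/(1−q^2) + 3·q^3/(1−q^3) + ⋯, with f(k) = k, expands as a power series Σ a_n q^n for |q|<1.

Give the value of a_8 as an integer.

a_8 = 15

n=8: 1·8 2·4 4·2 8·1  f→[1+2+4+8]=15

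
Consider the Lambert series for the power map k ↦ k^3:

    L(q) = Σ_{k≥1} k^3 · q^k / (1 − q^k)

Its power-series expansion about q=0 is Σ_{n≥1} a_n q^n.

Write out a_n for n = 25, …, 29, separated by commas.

q^25  k|25↦f(k): 1:1 5:125 25:15625  a_25=15751
d|26:{26,13,2,1}  Σf=17576+2197+8+1=19782
[q^27] f(1)=1,f(3)=27,f(9)=729,f(27)=19683 ⇒ 20440
[q^28] f(28)=21952,f(14)=2744,f(7)=343,f(4)=64,f(2)=8,f(1)=1 ⇒ 25112
d|29:{29,1}  Σf=24389+1=24390

15751, 19782, 20440, 25112, 24390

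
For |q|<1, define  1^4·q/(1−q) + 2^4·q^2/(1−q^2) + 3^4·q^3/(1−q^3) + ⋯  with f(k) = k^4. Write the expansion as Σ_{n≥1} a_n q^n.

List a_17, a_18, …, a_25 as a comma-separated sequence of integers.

83522, 112931, 130322, 170898, 196964, 248914, 279842, 358258, 391251

q^17  k|17↦f(k): 1:1 17:83521  a_17=83522
[q^18] f(1)=1,f(2)=16,f(3)=81,f(6)=1296,f(9)=6561,f(18)=104976 ⇒ 112931
q^19  k|19↦f(k): 19:130321 1:1  a_19=130322
d|20:{1,2,4,5,10,20}  Σf=1+16+256+625+10000+160000=170898
q^21  k|21↦f(k): 21:194481 7:2401 3:81 1:1  a_21=196964
d|22:{1,2,11,22}  Σf=1+16+14641+234256=248914
n=23: 1·23 23·1  f→[1+279841]=279842
n=24: 1·24 2·12 3·8 4·6 6·4 8·3 12·2 24·1  f→[1+16+81+256+1296+4096+20736+331776]=358258
n=25: 25·1 5·5 1·25  f→[390625+625+1]=391251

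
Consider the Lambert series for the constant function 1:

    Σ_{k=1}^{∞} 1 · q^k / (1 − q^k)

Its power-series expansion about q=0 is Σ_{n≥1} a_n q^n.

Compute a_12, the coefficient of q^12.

a_12 = 6

d|12:{12,6,4,3,2,1}  Σf=1+1+1+1+1+1=6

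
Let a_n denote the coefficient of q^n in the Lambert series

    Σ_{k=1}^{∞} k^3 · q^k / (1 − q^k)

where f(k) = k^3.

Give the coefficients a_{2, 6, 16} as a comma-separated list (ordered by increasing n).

d|2:{2,1}  Σf=8+1=9
n=6: 6·1 3·2 2·3 1·6  f→[216+27+8+1]=252
n=16: 16·1 8·2 4·4 2·8 1·16  f→[4096+512+64+8+1]=4681

9, 252, 4681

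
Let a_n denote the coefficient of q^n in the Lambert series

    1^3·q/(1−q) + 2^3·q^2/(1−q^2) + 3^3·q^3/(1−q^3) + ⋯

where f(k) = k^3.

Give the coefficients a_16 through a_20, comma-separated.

4681, 4914, 6813, 6860, 9198

q^16  k|16↦f(k): 1:1 2:8 4:64 8:512 16:4096  a_16=4681
q^17  k|17↦f(k): 1:1 17:4913  a_17=4914
[q^18] f(1)=1,f(2)=8,f(3)=27,f(6)=216,f(9)=729,f(18)=5832 ⇒ 6813
q^19  k|19↦f(k): 19:6859 1:1  a_19=6860
n=20: 20·1 10·2 5·4 4·5 2·10 1·20  f→[8000+1000+125+64+8+1]=9198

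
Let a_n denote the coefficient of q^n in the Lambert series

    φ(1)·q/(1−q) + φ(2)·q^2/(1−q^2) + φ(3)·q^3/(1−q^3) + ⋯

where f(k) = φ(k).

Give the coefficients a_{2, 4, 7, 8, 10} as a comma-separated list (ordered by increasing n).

[q^2] φ(1)=1,φ(2)=1 ⇒ 2
d|4:{1,2,4}  Σφ=1+1+2=4
q^7  k|7↦φ(k): 7:6 1:1  a_7=7
d|8:{1,2,4,8}  Σφ=1+1+2+4=8
n=10: 1·10 2·5 5·2 10·1  φ→[1+1+4+4]=10

2, 4, 7, 8, 10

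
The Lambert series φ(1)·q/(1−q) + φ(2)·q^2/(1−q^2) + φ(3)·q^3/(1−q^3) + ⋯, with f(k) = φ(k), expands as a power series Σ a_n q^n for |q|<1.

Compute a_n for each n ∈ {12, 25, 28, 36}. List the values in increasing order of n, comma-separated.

n=12: 12·1 6·2 4·3 3·4 2·6 1·12  φ→[4+2+2+2+1+1]=12
d|25:{1,5,25}  Σφ=1+4+20=25
d|28:{1,2,4,7,14,28}  Σφ=1+1+2+6+6+12=28
[q^36] φ(1)=1,φ(2)=1,φ(3)=2,φ(4)=2,φ(6)=2,φ(9)=6,φ(12)=4,φ(18)=6,φ(36)=12 ⇒ 36

12, 25, 28, 36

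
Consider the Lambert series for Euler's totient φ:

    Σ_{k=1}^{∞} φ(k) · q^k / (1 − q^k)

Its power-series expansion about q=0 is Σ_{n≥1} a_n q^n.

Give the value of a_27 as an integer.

n=27: 27·1 9·3 3·9 1·27  φ→[18+6+2+1]=27

a_27 = 27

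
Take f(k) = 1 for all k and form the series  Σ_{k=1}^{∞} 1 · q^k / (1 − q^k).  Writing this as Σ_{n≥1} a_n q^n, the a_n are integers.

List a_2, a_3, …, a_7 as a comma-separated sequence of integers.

2, 2, 3, 2, 4, 2

[q^2] f(1)=1,f(2)=1 ⇒ 2
q^3  k|3↦f(k): 1:1 3:1  a_3=2
q^4  k|4↦f(k): 1:1 2:1 4:1  a_4=3
n=5: 5·1 1·5  f→[1+1]=2
q^6  k|6↦f(k): 1:1 2:1 3:1 6:1  a_6=4
d|7:{1,7}  Σf=1+1=2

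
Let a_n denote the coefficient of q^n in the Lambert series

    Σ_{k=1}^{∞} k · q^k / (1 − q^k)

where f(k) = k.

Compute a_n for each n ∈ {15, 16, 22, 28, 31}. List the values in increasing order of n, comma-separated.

24, 31, 36, 56, 32

[q^15] f(1)=1,f(3)=3,f(5)=5,f(15)=15 ⇒ 24
n=16: 1·16 2·8 4·4 8·2 16·1  f→[1+2+4+8+16]=31
q^22  k|22↦f(k): 1:1 2:2 11:11 22:22  a_22=36
q^28  k|28↦f(k): 28:28 14:14 7:7 4:4 2:2 1:1  a_28=56
q^31  k|31↦f(k): 31:31 1:1  a_31=32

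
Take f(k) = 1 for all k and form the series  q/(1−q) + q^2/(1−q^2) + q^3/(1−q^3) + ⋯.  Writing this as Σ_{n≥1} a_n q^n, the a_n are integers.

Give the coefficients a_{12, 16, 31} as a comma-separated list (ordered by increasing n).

6, 5, 2

n=12: 12·1 6·2 4·3 3·4 2·6 1·12  f→[1+1+1+1+1+1]=6
d|16:{16,8,4,2,1}  Σf=1+1+1+1+1=5
n=31: 31·1 1·31  f→[1+1]=2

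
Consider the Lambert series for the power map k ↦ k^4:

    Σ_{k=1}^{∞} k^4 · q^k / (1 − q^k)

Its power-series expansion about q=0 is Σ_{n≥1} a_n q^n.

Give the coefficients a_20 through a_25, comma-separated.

170898, 196964, 248914, 279842, 358258, 391251

n=20: 20·1 10·2 5·4 4·5 2·10 1·20  f→[160000+10000+625+256+16+1]=170898
n=21: 21·1 7·3 3·7 1·21  f→[194481+2401+81+1]=196964
q^22  k|22↦f(k): 22:234256 11:14641 2:16 1:1  a_22=248914
d|23:{1,23}  Σf=1+279841=279842
n=24: 24·1 12·2 8·3 6·4 4·6 3·8 2·12 1·24  f→[331776+20736+4096+1296+256+81+16+1]=358258
[q^25] f(25)=390625,f(5)=625,f(1)=1 ⇒ 391251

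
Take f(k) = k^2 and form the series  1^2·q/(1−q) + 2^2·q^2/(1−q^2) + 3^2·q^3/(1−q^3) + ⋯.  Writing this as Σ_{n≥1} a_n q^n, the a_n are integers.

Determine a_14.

a_14 = 250

[q^14] f(1)=1,f(2)=4,f(7)=49,f(14)=196 ⇒ 250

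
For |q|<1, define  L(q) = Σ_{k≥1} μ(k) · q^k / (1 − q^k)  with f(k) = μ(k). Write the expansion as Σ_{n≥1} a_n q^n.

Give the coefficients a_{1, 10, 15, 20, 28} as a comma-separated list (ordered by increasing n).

n=1: 1·1  μ→[1]=1
q^10  k|10↦μ(k): 1:1 2:-1 5:-1 10:1  a_10=0
d|15:{1,3,5,15}  Σμ=1+(-1)+(-1)+1=0
[q^20] μ(20)=0,μ(10)=1,μ(5)=-1,μ(4)=0,μ(2)=-1,μ(1)=1 ⇒ 0
[q^28] μ(28)=0,μ(14)=1,μ(7)=-1,μ(4)=0,μ(2)=-1,μ(1)=1 ⇒ 0

1, 0, 0, 0, 0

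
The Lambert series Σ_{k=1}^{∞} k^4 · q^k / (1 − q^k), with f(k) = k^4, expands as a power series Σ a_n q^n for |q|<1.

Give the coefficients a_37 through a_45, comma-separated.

1874162, 2215474, 2342084, 2734994, 2825762, 3348388, 3418802, 3997266, 4158518

n=37: 37·1 1·37  f→[1874161+1]=1874162
[q^38] f(38)=2085136,f(19)=130321,f(2)=16,f(1)=1 ⇒ 2215474
d|39:{39,13,3,1}  Σf=2313441+28561+81+1=2342084
q^40  k|40↦f(k): 1:1 2:16 4:256 5:625 8:4096 10:10000 20:160000 40:2560000  a_40=2734994
n=41: 41·1 1·41  f→[2825761+1]=2825762
q^42  k|42↦f(k): 1:1 2:16 3:81 6:1296 7:2401 14:38416 21:194481 42:3111696  a_42=3348388
n=43: 43·1 1·43  f→[3418801+1]=3418802
q^44  k|44↦f(k): 44:3748096 22:234256 11:14641 4:256 2:16 1:1  a_44=3997266
q^45  k|45↦f(k): 45:4100625 15:50625 9:6561 5:625 3:81 1:1  a_45=4158518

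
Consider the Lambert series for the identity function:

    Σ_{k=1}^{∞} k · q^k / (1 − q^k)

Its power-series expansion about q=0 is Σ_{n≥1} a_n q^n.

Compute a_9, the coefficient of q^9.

a_9 = 13

n=9: 9·1 3·3 1·9  f→[9+3+1]=13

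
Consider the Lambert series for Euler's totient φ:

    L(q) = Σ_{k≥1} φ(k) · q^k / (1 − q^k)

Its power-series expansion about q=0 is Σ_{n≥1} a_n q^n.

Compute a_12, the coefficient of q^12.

q^12  k|12↦φ(k): 1:1 2:1 3:2 4:2 6:2 12:4  a_12=12

a_12 = 12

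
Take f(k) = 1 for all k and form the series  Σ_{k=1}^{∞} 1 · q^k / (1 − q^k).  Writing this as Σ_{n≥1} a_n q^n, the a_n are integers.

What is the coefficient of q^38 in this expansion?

d|38:{1,2,19,38}  Σf=1+1+1+1=4

a_38 = 4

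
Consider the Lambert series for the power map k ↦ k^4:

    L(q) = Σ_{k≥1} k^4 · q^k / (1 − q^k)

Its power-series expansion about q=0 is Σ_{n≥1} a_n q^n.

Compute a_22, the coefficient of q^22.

n=22: 1·22 2·11 11·2 22·1  f→[1+16+14641+234256]=248914

a_22 = 248914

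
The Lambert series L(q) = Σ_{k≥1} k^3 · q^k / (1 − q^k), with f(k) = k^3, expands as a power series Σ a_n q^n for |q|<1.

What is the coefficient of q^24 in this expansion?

[q^24] f(24)=13824,f(12)=1728,f(8)=512,f(6)=216,f(4)=64,f(3)=27,f(2)=8,f(1)=1 ⇒ 16380

a_24 = 16380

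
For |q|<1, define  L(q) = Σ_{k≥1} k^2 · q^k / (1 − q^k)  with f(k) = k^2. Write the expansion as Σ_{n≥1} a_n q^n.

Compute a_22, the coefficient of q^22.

a_22 = 610

d|22:{22,11,2,1}  Σf=484+121+4+1=610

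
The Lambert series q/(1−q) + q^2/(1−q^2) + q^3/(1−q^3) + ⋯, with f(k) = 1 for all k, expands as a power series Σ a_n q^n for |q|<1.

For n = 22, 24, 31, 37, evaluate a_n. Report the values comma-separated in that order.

q^22  k|22↦f(k): 22:1 11:1 2:1 1:1  a_22=4
[q^24] f(24)=1,f(12)=1,f(8)=1,f(6)=1,f(4)=1,f(3)=1,f(2)=1,f(1)=1 ⇒ 8
n=31: 31·1 1·31  f→[1+1]=2
q^37  k|37↦f(k): 37:1 1:1  a_37=2

4, 8, 2, 2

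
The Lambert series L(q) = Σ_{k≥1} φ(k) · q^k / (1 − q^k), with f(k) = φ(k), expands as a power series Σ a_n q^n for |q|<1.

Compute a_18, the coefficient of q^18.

d|18:{1,2,3,6,9,18}  Σφ=1+1+2+2+6+6=18

a_18 = 18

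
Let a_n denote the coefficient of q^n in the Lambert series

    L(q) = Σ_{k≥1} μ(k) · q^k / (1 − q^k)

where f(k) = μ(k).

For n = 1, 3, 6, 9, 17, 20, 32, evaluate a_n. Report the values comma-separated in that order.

n=1: 1·1  μ→[1]=1
q^3  k|3↦μ(k): 1:1 3:-1  a_3=0
n=6: 1·6 2·3 3·2 6·1  μ→[1+(-1)+(-1)+1]=0
[q^9] μ(1)=1,μ(3)=-1,μ(9)=0 ⇒ 0
d|17:{17,1}  Σμ=(-1)+1=0
[q^20] μ(20)=0,μ(10)=1,μ(5)=-1,μ(4)=0,μ(2)=-1,μ(1)=1 ⇒ 0
n=32: 1·32 2·16 4·8 8·4 16·2 32·1  μ→[1+(-1)+0+0+0+0]=0

1, 0, 0, 0, 0, 0, 0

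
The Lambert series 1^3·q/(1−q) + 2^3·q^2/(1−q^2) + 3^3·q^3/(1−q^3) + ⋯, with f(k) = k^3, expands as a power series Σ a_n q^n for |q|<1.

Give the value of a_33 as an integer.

[q^33] f(33)=35937,f(11)=1331,f(3)=27,f(1)=1 ⇒ 37296

a_33 = 37296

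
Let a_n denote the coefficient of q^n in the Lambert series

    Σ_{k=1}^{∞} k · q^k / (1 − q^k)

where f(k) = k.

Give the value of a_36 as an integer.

a_36 = 91

q^36  k|36↦f(k): 1:1 2:2 3:3 4:4 6:6 9:9 12:12 18:18 36:36  a_36=91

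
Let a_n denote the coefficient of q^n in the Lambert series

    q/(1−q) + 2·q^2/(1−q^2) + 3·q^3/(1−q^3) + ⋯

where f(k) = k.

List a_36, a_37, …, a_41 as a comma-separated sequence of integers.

[q^36] f(1)=1,f(2)=2,f(3)=3,f(4)=4,f(6)=6,f(9)=9,f(12)=12,f(18)=18,f(36)=36 ⇒ 91
d|37:{37,1}  Σf=37+1=38
q^38  k|38↦f(k): 38:38 19:19 2:2 1:1  a_38=60
[q^39] f(39)=39,f(13)=13,f(3)=3,f(1)=1 ⇒ 56
q^40  k|40↦f(k): 40:40 20:20 10:10 8:8 5:5 4:4 2:2 1:1  a_40=90
q^41  k|41↦f(k): 1:1 41:41  a_41=42

91, 38, 60, 56, 90, 42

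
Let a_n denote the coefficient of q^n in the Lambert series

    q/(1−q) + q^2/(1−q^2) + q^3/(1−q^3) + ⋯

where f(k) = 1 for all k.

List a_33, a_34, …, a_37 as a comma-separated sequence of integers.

4, 4, 4, 9, 2

n=33: 33·1 11·3 3·11 1·33  f→[1+1+1+1]=4
d|34:{1,2,17,34}  Σf=1+1+1+1=4
n=35: 35·1 7·5 5·7 1·35  f→[1+1+1+1]=4
d|36:{36,18,12,9,6,4,3,2,1}  Σf=1+1+1+1+1+1+1+1+1=9
n=37: 37·1 1·37  f→[1+1]=2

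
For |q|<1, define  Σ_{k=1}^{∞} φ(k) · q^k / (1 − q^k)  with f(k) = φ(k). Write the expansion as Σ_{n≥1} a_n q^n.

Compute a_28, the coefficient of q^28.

d|28:{28,14,7,4,2,1}  Σφ=12+6+6+2+1+1=28

a_28 = 28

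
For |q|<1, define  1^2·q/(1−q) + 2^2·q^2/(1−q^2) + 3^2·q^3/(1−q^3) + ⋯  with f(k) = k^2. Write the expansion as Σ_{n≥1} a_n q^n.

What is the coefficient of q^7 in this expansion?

a_7 = 50

n=7: 7·1 1·7  f→[49+1]=50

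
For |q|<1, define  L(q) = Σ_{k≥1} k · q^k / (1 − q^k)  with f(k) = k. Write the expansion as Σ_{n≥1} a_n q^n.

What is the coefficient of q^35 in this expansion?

d|35:{1,5,7,35}  Σf=1+5+7+35=48

a_35 = 48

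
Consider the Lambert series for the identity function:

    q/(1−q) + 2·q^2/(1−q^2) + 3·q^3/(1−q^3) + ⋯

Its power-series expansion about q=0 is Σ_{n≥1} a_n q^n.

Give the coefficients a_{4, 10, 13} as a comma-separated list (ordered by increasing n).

7, 18, 14

n=4: 4·1 2·2 1·4  f→[4+2+1]=7
d|10:{1,2,5,10}  Σf=1+2+5+10=18
d|13:{13,1}  Σf=13+1=14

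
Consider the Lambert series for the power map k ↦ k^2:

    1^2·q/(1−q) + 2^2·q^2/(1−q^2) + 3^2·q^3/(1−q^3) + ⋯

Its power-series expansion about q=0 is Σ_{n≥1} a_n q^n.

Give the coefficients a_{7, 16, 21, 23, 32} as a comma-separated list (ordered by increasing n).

50, 341, 500, 530, 1365

n=7: 1·7 7·1  f→[1+49]=50
d|16:{16,8,4,2,1}  Σf=256+64+16+4+1=341
q^21  k|21↦f(k): 1:1 3:9 7:49 21:441  a_21=500
[q^23] f(23)=529,f(1)=1 ⇒ 530
q^32  k|32↦f(k): 32:1024 16:256 8:64 4:16 2:4 1:1  a_32=1365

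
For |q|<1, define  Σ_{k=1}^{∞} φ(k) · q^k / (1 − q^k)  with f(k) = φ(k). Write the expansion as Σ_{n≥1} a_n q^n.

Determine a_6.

q^6  k|6↦φ(k): 1:1 2:1 3:2 6:2  a_6=6

a_6 = 6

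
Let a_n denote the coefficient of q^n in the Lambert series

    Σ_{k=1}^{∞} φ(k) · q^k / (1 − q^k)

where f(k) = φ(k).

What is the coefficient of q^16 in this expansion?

d|16:{1,2,4,8,16}  Σφ=1+1+2+4+8=16

a_16 = 16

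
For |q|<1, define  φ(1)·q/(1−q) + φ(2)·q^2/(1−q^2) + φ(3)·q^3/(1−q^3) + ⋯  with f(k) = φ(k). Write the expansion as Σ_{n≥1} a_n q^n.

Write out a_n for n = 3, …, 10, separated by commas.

d|3:{1,3}  Σφ=1+2=3
q^4  k|4↦φ(k): 4:2 2:1 1:1  a_4=4
d|5:{1,5}  Σφ=1+4=5
[q^6] φ(6)=2,φ(3)=2,φ(2)=1,φ(1)=1 ⇒ 6
q^7  k|7↦φ(k): 7:6 1:1  a_7=7
n=8: 8·1 4·2 2·4 1·8  φ→[4+2+1+1]=8
q^9  k|9↦φ(k): 1:1 3:2 9:6  a_9=9
d|10:{1,2,5,10}  Σφ=1+1+4+4=10

3, 4, 5, 6, 7, 8, 9, 10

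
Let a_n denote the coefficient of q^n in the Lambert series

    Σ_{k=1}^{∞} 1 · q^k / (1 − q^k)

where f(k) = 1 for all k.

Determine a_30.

a_30 = 8

[q^30] f(1)=1,f(2)=1,f(3)=1,f(5)=1,f(6)=1,f(10)=1,f(15)=1,f(30)=1 ⇒ 8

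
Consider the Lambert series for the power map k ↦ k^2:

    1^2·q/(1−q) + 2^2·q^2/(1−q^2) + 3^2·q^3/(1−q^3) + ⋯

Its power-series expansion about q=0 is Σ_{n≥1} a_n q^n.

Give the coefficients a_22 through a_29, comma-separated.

n=22: 1·22 2·11 11·2 22·1  f→[1+4+121+484]=610
[q^23] f(1)=1,f(23)=529 ⇒ 530
q^24  k|24↦f(k): 24:576 12:144 8:64 6:36 4:16 3:9 2:4 1:1  a_24=850
d|25:{1,5,25}  Σf=1+25+625=651
n=26: 1·26 2·13 13·2 26·1  f→[1+4+169+676]=850
q^27  k|27↦f(k): 27:729 9:81 3:9 1:1  a_27=820
n=28: 1·28 2·14 4·7 7·4 14·2 28·1  f→[1+4+16+49+196+784]=1050
d|29:{1,29}  Σf=1+841=842

610, 530, 850, 651, 850, 820, 1050, 842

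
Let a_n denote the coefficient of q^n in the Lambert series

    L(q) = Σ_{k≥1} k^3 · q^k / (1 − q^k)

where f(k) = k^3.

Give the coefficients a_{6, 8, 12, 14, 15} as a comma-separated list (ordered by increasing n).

n=6: 1·6 2·3 3·2 6·1  f→[1+8+27+216]=252
d|8:{1,2,4,8}  Σf=1+8+64+512=585
[q^12] f(12)=1728,f(6)=216,f(4)=64,f(3)=27,f(2)=8,f(1)=1 ⇒ 2044
q^14  k|14↦f(k): 14:2744 7:343 2:8 1:1  a_14=3096
n=15: 15·1 5·3 3·5 1·15  f→[3375+125+27+1]=3528

252, 585, 2044, 3096, 3528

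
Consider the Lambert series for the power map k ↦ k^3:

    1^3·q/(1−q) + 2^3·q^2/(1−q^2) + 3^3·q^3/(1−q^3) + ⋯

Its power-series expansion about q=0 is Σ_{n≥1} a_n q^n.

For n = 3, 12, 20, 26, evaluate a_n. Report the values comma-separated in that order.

n=3: 1·3 3·1  f→[1+27]=28
n=12: 1·12 2·6 3·4 4·3 6·2 12·1  f→[1+8+27+64+216+1728]=2044
[q^20] f(1)=1,f(2)=8,f(4)=64,f(5)=125,f(10)=1000,f(20)=8000 ⇒ 9198
n=26: 1·26 2·13 13·2 26·1  f→[1+8+2197+17576]=19782

28, 2044, 9198, 19782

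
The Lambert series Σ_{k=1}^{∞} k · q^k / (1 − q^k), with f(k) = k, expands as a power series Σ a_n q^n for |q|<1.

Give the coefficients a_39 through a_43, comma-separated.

[q^39] f(39)=39,f(13)=13,f(3)=3,f(1)=1 ⇒ 56
q^40  k|40↦f(k): 1:1 2:2 4:4 5:5 8:8 10:10 20:20 40:40  a_40=90
d|41:{1,41}  Σf=1+41=42
q^42  k|42↦f(k): 42:42 21:21 14:14 7:7 6:6 3:3 2:2 1:1  a_42=96
n=43: 43·1 1·43  f→[43+1]=44

56, 90, 42, 96, 44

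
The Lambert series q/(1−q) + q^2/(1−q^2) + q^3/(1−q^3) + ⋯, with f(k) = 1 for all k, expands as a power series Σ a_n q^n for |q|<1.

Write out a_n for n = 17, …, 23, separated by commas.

[q^17] f(17)=1,f(1)=1 ⇒ 2
d|18:{1,2,3,6,9,18}  Σf=1+1+1+1+1+1=6
[q^19] f(1)=1,f(19)=1 ⇒ 2
[q^20] f(1)=1,f(2)=1,f(4)=1,f(5)=1,f(10)=1,f(20)=1 ⇒ 6
d|21:{21,7,3,1}  Σf=1+1+1+1=4
d|22:{22,11,2,1}  Σf=1+1+1+1=4
[q^23] f(1)=1,f(23)=1 ⇒ 2

2, 6, 2, 6, 4, 4, 2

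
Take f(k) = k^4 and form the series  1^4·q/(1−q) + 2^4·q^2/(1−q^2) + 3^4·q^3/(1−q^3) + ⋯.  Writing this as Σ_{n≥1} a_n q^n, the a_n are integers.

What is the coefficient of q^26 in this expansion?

n=26: 26·1 13·2 2·13 1·26  f→[456976+28561+16+1]=485554

a_26 = 485554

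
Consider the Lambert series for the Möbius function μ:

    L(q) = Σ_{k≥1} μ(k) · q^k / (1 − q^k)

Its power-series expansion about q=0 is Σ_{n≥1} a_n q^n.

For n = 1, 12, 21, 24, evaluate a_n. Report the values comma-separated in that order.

1, 0, 0, 0

d|1:{1}  Σμ=1=1
[q^12] μ(12)=0,μ(6)=1,μ(4)=0,μ(3)=-1,μ(2)=-1,μ(1)=1 ⇒ 0
[q^21] μ(21)=1,μ(7)=-1,μ(3)=-1,μ(1)=1 ⇒ 0
d|24:{1,2,3,4,6,8,12,24}  Σμ=1+(-1)+(-1)+0+1+0+0+0=0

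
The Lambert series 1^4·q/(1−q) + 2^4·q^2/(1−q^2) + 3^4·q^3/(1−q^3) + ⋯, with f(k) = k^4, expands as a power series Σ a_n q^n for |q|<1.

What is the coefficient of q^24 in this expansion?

q^24  k|24↦f(k): 1:1 2:16 3:81 4:256 6:1296 8:4096 12:20736 24:331776  a_24=358258

a_24 = 358258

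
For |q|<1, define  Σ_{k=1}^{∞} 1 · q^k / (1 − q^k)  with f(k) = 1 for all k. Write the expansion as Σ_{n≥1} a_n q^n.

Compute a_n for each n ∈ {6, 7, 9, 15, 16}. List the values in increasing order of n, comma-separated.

4, 2, 3, 4, 5

q^6  k|6↦f(k): 1:1 2:1 3:1 6:1  a_6=4
d|7:{7,1}  Σf=1+1=2
[q^9] f(1)=1,f(3)=1,f(9)=1 ⇒ 3
[q^15] f(15)=1,f(5)=1,f(3)=1,f(1)=1 ⇒ 4
d|16:{1,2,4,8,16}  Σf=1+1+1+1+1=5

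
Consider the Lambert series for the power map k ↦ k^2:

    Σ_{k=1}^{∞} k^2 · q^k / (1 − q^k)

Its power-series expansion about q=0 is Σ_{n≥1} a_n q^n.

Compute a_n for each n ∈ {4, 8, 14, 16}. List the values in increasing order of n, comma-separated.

[q^4] f(4)=16,f(2)=4,f(1)=1 ⇒ 21
q^8  k|8↦f(k): 1:1 2:4 4:16 8:64  a_8=85
n=14: 14·1 7·2 2·7 1·14  f→[196+49+4+1]=250
d|16:{16,8,4,2,1}  Σf=256+64+16+4+1=341

21, 85, 250, 341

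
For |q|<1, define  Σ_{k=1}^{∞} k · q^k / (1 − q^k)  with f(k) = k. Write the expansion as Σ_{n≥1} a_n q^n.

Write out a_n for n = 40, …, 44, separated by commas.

q^40  k|40↦f(k): 40:40 20:20 10:10 8:8 5:5 4:4 2:2 1:1  a_40=90
[q^41] f(1)=1,f(41)=41 ⇒ 42
d|42:{1,2,3,6,7,14,21,42}  Σf=1+2+3+6+7+14+21+42=96
q^43  k|43↦f(k): 1:1 43:43  a_43=44
d|44:{1,2,4,11,22,44}  Σf=1+2+4+11+22+44=84

90, 42, 96, 44, 84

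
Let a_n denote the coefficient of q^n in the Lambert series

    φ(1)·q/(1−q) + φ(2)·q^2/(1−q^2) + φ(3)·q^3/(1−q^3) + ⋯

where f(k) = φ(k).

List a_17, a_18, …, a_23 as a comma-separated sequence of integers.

n=17: 1·17 17·1  φ→[1+16]=17
d|18:{1,2,3,6,9,18}  Σφ=1+1+2+2+6+6=18
d|19:{19,1}  Σφ=18+1=19
q^20  k|20↦φ(k): 20:8 10:4 5:4 4:2 2:1 1:1  a_20=20
d|21:{1,3,7,21}  Σφ=1+2+6+12=21
n=22: 22·1 11·2 2·11 1·22  φ→[10+10+1+1]=22
n=23: 1·23 23·1  φ→[1+22]=23

17, 18, 19, 20, 21, 22, 23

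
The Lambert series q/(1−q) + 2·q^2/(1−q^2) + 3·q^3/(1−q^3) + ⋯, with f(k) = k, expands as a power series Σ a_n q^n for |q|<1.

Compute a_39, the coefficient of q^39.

a_39 = 56

d|39:{39,13,3,1}  Σf=39+13+3+1=56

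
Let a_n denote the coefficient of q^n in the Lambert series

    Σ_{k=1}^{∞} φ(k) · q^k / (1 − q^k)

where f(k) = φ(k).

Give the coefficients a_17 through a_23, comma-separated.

q^17  k|17↦φ(k): 1:1 17:16  a_17=17
[q^18] φ(1)=1,φ(2)=1,φ(3)=2,φ(6)=2,φ(9)=6,φ(18)=6 ⇒ 18
q^19  k|19↦φ(k): 1:1 19:18  a_19=19
d|20:{1,2,4,5,10,20}  Σφ=1+1+2+4+4+8=20
d|21:{21,7,3,1}  Σφ=12+6+2+1=21
q^22  k|22↦φ(k): 1:1 2:1 11:10 22:10  a_22=22
q^23  k|23↦φ(k): 23:22 1:1  a_23=23

17, 18, 19, 20, 21, 22, 23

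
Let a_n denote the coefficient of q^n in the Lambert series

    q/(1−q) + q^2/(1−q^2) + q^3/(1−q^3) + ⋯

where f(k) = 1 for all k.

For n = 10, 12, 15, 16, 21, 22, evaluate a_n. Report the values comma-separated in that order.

4, 6, 4, 5, 4, 4

n=10: 10·1 5·2 2·5 1·10  f→[1+1+1+1]=4
q^12  k|12↦f(k): 12:1 6:1 4:1 3:1 2:1 1:1  a_12=6
n=15: 15·1 5·3 3·5 1·15  f→[1+1+1+1]=4
n=16: 16·1 8·2 4·4 2·8 1·16  f→[1+1+1+1+1]=5
n=21: 1·21 3·7 7·3 21·1  f→[1+1+1+1]=4
n=22: 22·1 11·2 2·11 1·22  f→[1+1+1+1]=4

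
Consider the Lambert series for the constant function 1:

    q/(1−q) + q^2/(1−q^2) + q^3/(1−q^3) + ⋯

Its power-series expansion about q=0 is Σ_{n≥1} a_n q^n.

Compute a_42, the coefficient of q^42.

a_42 = 8

q^42  k|42↦f(k): 1:1 2:1 3:1 6:1 7:1 14:1 21:1 42:1  a_42=8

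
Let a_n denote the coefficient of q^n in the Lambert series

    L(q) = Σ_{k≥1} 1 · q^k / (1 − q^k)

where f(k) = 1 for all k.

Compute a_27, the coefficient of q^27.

n=27: 1·27 3·9 9·3 27·1  f→[1+1+1+1]=4

a_27 = 4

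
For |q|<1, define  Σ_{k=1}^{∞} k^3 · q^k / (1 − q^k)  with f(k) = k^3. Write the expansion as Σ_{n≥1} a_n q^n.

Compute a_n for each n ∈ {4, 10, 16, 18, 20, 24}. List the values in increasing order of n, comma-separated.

q^4  k|4↦f(k): 4:64 2:8 1:1  a_4=73
d|10:{1,2,5,10}  Σf=1+8+125+1000=1134
[q^16] f(16)=4096,f(8)=512,f(4)=64,f(2)=8,f(1)=1 ⇒ 4681
d|18:{1,2,3,6,9,18}  Σf=1+8+27+216+729+5832=6813
n=20: 1·20 2·10 4·5 5·4 10·2 20·1  f→[1+8+64+125+1000+8000]=9198
q^24  k|24↦f(k): 1:1 2:8 3:27 4:64 6:216 8:512 12:1728 24:13824  a_24=16380

73, 1134, 4681, 6813, 9198, 16380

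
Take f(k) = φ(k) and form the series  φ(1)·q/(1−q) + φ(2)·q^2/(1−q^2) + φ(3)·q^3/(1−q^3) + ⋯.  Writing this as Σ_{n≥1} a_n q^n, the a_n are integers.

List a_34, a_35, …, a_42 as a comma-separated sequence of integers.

[q^34] φ(34)=16,φ(17)=16,φ(2)=1,φ(1)=1 ⇒ 34
n=35: 35·1 7·5 5·7 1·35  φ→[24+6+4+1]=35
[q^36] φ(1)=1,φ(2)=1,φ(3)=2,φ(4)=2,φ(6)=2,φ(9)=6,φ(12)=4,φ(18)=6,φ(36)=12 ⇒ 36
q^37  k|37↦φ(k): 1:1 37:36  a_37=37
n=38: 38·1 19·2 2·19 1·38  φ→[18+18+1+1]=38
q^39  k|39↦φ(k): 39:24 13:12 3:2 1:1  a_39=39
q^40  k|40↦φ(k): 40:16 20:8 10:4 8:4 5:4 4:2 2:1 1:1  a_40=40
q^41  k|41↦φ(k): 41:40 1:1  a_41=41
[q^42] φ(1)=1,φ(2)=1,φ(3)=2,φ(6)=2,φ(7)=6,φ(14)=6,φ(21)=12,φ(42)=12 ⇒ 42

34, 35, 36, 37, 38, 39, 40, 41, 42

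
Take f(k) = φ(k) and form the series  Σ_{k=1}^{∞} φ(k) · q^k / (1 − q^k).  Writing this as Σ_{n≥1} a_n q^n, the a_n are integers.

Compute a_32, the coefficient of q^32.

q^32  k|32↦φ(k): 32:16 16:8 8:4 4:2 2:1 1:1  a_32=32

a_32 = 32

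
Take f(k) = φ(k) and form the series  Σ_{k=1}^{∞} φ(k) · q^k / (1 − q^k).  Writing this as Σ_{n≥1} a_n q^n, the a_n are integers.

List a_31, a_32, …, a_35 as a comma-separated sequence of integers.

n=31: 1·31 31·1  φ→[1+30]=31
n=32: 32·1 16·2 8·4 4·8 2·16 1·32  φ→[16+8+4+2+1+1]=32
d|33:{33,11,3,1}  Σφ=20+10+2+1=33
d|34:{1,2,17,34}  Σφ=1+1+16+16=34
d|35:{1,5,7,35}  Σφ=1+4+6+24=35

31, 32, 33, 34, 35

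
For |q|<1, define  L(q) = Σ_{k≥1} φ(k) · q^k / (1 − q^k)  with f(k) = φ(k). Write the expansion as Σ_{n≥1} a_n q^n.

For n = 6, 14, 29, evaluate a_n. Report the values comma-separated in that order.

d|6:{1,2,3,6}  Σφ=1+1+2+2=6
q^14  k|14↦φ(k): 14:6 7:6 2:1 1:1  a_14=14
n=29: 1·29 29·1  φ→[1+28]=29

6, 14, 29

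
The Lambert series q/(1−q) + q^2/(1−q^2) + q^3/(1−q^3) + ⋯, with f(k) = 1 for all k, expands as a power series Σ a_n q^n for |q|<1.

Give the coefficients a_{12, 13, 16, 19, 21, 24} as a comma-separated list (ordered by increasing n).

[q^12] f(1)=1,f(2)=1,f(3)=1,f(4)=1,f(6)=1,f(12)=1 ⇒ 6
n=13: 1·13 13·1  f→[1+1]=2
d|16:{1,2,4,8,16}  Σf=1+1+1+1+1=5
[q^19] f(1)=1,f(19)=1 ⇒ 2
q^21  k|21↦f(k): 21:1 7:1 3:1 1:1  a_21=4
d|24:{1,2,3,4,6,8,12,24}  Σf=1+1+1+1+1+1+1+1=8

6, 2, 5, 2, 4, 8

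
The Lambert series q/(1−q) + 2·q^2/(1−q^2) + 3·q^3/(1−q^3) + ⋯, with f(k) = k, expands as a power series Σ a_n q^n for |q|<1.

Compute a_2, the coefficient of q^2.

n=2: 1·2 2·1  f→[1+2]=3

a_2 = 3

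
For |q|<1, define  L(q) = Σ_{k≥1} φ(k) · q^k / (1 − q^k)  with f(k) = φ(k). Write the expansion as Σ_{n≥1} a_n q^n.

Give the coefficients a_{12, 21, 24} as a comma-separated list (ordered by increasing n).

q^12  k|12↦φ(k): 1:1 2:1 3:2 4:2 6:2 12:4  a_12=12
[q^21] φ(21)=12,φ(7)=6,φ(3)=2,φ(1)=1 ⇒ 21
q^24  k|24↦φ(k): 1:1 2:1 3:2 4:2 6:2 8:4 12:4 24:8  a_24=24

12, 21, 24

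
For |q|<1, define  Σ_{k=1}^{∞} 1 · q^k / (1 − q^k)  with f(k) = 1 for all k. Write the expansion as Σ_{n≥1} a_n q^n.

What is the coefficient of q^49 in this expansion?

a_49 = 3

[q^49] f(49)=1,f(7)=1,f(1)=1 ⇒ 3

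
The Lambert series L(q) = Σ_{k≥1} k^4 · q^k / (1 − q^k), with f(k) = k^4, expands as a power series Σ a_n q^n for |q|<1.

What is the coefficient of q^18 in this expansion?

a_18 = 112931

q^18  k|18↦f(k): 18:104976 9:6561 6:1296 3:81 2:16 1:1  a_18=112931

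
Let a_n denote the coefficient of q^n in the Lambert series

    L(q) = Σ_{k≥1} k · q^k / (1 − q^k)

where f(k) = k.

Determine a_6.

d|6:{1,2,3,6}  Σf=1+2+3+6=12

a_6 = 12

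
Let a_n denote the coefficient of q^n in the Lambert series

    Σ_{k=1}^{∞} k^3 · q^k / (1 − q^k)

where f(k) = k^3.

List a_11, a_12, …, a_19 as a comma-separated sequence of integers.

1332, 2044, 2198, 3096, 3528, 4681, 4914, 6813, 6860

[q^11] f(1)=1,f(11)=1331 ⇒ 1332
q^12  k|12↦f(k): 12:1728 6:216 4:64 3:27 2:8 1:1  a_12=2044
[q^13] f(13)=2197,f(1)=1 ⇒ 2198
[q^14] f(14)=2744,f(7)=343,f(2)=8,f(1)=1 ⇒ 3096
q^15  k|15↦f(k): 1:1 3:27 5:125 15:3375  a_15=3528
n=16: 1·16 2·8 4·4 8·2 16·1  f→[1+8+64+512+4096]=4681
q^17  k|17↦f(k): 1:1 17:4913  a_17=4914
q^18  k|18↦f(k): 18:5832 9:729 6:216 3:27 2:8 1:1  a_18=6813
[q^19] f(1)=1,f(19)=6859 ⇒ 6860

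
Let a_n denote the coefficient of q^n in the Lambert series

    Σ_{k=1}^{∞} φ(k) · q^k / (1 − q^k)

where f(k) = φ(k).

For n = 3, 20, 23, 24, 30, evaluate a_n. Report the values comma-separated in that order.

[q^3] φ(3)=2,φ(1)=1 ⇒ 3
n=20: 1·20 2·10 4·5 5·4 10·2 20·1  φ→[1+1+2+4+4+8]=20
n=23: 23·1 1·23  φ→[22+1]=23
q^24  k|24↦φ(k): 1:1 2:1 3:2 4:2 6:2 8:4 12:4 24:8  a_24=24
[q^30] φ(1)=1,φ(2)=1,φ(3)=2,φ(5)=4,φ(6)=2,φ(10)=4,φ(15)=8,φ(30)=8 ⇒ 30

3, 20, 23, 24, 30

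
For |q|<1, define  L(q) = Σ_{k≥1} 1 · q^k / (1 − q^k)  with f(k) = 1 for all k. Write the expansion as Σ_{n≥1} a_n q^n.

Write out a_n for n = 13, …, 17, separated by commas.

[q^13] f(13)=1,f(1)=1 ⇒ 2
[q^14] f(14)=1,f(7)=1,f(2)=1,f(1)=1 ⇒ 4
d|15:{1,3,5,15}  Σf=1+1+1+1=4
[q^16] f(1)=1,f(2)=1,f(4)=1,f(8)=1,f(16)=1 ⇒ 5
d|17:{1,17}  Σf=1+1=2

2, 4, 4, 5, 2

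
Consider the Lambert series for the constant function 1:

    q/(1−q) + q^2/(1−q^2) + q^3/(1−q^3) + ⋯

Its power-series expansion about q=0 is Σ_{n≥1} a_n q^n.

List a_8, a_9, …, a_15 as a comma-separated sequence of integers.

d|8:{1,2,4,8}  Σf=1+1+1+1=4
[q^9] f(1)=1,f(3)=1,f(9)=1 ⇒ 3
[q^10] f(1)=1,f(2)=1,f(5)=1,f(10)=1 ⇒ 4
[q^11] f(11)=1,f(1)=1 ⇒ 2
q^12  k|12↦f(k): 12:1 6:1 4:1 3:1 2:1 1:1  a_12=6
d|13:{1,13}  Σf=1+1=2
q^14  k|14↦f(k): 1:1 2:1 7:1 14:1  a_14=4
n=15: 1·15 3·5 5·3 15·1  f→[1+1+1+1]=4

4, 3, 4, 2, 6, 2, 4, 4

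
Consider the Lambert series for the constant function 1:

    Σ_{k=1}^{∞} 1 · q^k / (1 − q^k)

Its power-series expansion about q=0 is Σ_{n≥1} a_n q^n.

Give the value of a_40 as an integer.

a_40 = 8

q^40  k|40↦f(k): 1:1 2:1 4:1 5:1 8:1 10:1 20:1 40:1  a_40=8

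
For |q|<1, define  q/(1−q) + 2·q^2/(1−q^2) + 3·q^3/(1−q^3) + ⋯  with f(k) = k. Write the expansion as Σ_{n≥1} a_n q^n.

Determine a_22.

a_22 = 36

[q^22] f(1)=1,f(2)=2,f(11)=11,f(22)=22 ⇒ 36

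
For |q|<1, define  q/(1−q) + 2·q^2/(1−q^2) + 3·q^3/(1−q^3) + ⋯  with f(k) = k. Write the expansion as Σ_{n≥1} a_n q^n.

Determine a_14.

n=14: 14·1 7·2 2·7 1·14  f→[14+7+2+1]=24

a_14 = 24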